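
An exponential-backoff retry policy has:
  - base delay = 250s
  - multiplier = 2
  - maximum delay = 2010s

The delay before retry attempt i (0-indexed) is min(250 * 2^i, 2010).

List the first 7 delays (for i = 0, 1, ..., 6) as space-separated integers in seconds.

Answer: 250 500 1000 2000 2010 2010 2010

Derivation:
Computing each delay:
  i=0: min(250*2^0, 2010) = 250
  i=1: min(250*2^1, 2010) = 500
  i=2: min(250*2^2, 2010) = 1000
  i=3: min(250*2^3, 2010) = 2000
  i=4: min(250*2^4, 2010) = 2010
  i=5: min(250*2^5, 2010) = 2010
  i=6: min(250*2^6, 2010) = 2010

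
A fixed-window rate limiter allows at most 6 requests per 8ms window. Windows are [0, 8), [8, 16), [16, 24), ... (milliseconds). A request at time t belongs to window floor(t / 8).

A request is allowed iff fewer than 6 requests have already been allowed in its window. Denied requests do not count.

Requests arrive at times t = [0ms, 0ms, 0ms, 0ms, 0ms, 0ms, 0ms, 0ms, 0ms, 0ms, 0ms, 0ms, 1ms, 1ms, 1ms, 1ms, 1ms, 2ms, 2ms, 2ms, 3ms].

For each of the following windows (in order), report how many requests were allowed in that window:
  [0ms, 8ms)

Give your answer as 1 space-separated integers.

Answer: 6

Derivation:
Processing requests:
  req#1 t=0ms (window 0): ALLOW
  req#2 t=0ms (window 0): ALLOW
  req#3 t=0ms (window 0): ALLOW
  req#4 t=0ms (window 0): ALLOW
  req#5 t=0ms (window 0): ALLOW
  req#6 t=0ms (window 0): ALLOW
  req#7 t=0ms (window 0): DENY
  req#8 t=0ms (window 0): DENY
  req#9 t=0ms (window 0): DENY
  req#10 t=0ms (window 0): DENY
  req#11 t=0ms (window 0): DENY
  req#12 t=0ms (window 0): DENY
  req#13 t=1ms (window 0): DENY
  req#14 t=1ms (window 0): DENY
  req#15 t=1ms (window 0): DENY
  req#16 t=1ms (window 0): DENY
  req#17 t=1ms (window 0): DENY
  req#18 t=2ms (window 0): DENY
  req#19 t=2ms (window 0): DENY
  req#20 t=2ms (window 0): DENY
  req#21 t=3ms (window 0): DENY

Allowed counts by window: 6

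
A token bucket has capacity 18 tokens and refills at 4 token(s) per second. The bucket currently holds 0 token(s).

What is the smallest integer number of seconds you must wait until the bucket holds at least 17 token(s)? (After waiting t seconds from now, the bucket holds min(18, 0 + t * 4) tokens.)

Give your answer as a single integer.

Answer: 5

Derivation:
Need 0 + t * 4 >= 17, so t >= 17/4.
Smallest integer t = ceil(17/4) = 5.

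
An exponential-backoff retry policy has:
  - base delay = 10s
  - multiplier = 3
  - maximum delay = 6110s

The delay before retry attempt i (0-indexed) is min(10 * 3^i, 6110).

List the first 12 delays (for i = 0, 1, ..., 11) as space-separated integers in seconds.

Answer: 10 30 90 270 810 2430 6110 6110 6110 6110 6110 6110

Derivation:
Computing each delay:
  i=0: min(10*3^0, 6110) = 10
  i=1: min(10*3^1, 6110) = 30
  i=2: min(10*3^2, 6110) = 90
  i=3: min(10*3^3, 6110) = 270
  i=4: min(10*3^4, 6110) = 810
  i=5: min(10*3^5, 6110) = 2430
  i=6: min(10*3^6, 6110) = 6110
  i=7: min(10*3^7, 6110) = 6110
  i=8: min(10*3^8, 6110) = 6110
  i=9: min(10*3^9, 6110) = 6110
  i=10: min(10*3^10, 6110) = 6110
  i=11: min(10*3^11, 6110) = 6110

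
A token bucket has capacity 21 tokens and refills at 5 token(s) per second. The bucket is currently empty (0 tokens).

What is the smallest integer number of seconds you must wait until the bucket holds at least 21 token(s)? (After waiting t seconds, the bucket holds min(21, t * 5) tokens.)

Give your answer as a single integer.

Need t * 5 >= 21, so t >= 21/5.
Smallest integer t = ceil(21/5) = 5.

Answer: 5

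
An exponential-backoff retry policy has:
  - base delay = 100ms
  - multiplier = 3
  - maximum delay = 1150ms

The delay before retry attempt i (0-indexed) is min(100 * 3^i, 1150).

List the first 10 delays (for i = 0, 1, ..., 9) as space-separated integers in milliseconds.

Answer: 100 300 900 1150 1150 1150 1150 1150 1150 1150

Derivation:
Computing each delay:
  i=0: min(100*3^0, 1150) = 100
  i=1: min(100*3^1, 1150) = 300
  i=2: min(100*3^2, 1150) = 900
  i=3: min(100*3^3, 1150) = 1150
  i=4: min(100*3^4, 1150) = 1150
  i=5: min(100*3^5, 1150) = 1150
  i=6: min(100*3^6, 1150) = 1150
  i=7: min(100*3^7, 1150) = 1150
  i=8: min(100*3^8, 1150) = 1150
  i=9: min(100*3^9, 1150) = 1150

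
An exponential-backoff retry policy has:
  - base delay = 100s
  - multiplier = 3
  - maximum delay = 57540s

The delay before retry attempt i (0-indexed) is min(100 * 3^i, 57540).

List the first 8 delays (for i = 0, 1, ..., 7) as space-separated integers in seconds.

Computing each delay:
  i=0: min(100*3^0, 57540) = 100
  i=1: min(100*3^1, 57540) = 300
  i=2: min(100*3^2, 57540) = 900
  i=3: min(100*3^3, 57540) = 2700
  i=4: min(100*3^4, 57540) = 8100
  i=5: min(100*3^5, 57540) = 24300
  i=6: min(100*3^6, 57540) = 57540
  i=7: min(100*3^7, 57540) = 57540

Answer: 100 300 900 2700 8100 24300 57540 57540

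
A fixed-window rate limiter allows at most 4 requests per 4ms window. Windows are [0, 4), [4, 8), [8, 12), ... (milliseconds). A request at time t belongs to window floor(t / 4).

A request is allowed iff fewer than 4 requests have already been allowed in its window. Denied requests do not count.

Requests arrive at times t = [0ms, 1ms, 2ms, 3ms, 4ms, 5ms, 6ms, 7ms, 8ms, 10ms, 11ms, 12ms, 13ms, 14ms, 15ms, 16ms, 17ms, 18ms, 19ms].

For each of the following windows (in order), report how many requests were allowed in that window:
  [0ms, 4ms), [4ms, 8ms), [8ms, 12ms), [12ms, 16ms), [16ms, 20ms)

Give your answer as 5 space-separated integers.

Answer: 4 4 3 4 4

Derivation:
Processing requests:
  req#1 t=0ms (window 0): ALLOW
  req#2 t=1ms (window 0): ALLOW
  req#3 t=2ms (window 0): ALLOW
  req#4 t=3ms (window 0): ALLOW
  req#5 t=4ms (window 1): ALLOW
  req#6 t=5ms (window 1): ALLOW
  req#7 t=6ms (window 1): ALLOW
  req#8 t=7ms (window 1): ALLOW
  req#9 t=8ms (window 2): ALLOW
  req#10 t=10ms (window 2): ALLOW
  req#11 t=11ms (window 2): ALLOW
  req#12 t=12ms (window 3): ALLOW
  req#13 t=13ms (window 3): ALLOW
  req#14 t=14ms (window 3): ALLOW
  req#15 t=15ms (window 3): ALLOW
  req#16 t=16ms (window 4): ALLOW
  req#17 t=17ms (window 4): ALLOW
  req#18 t=18ms (window 4): ALLOW
  req#19 t=19ms (window 4): ALLOW

Allowed counts by window: 4 4 3 4 4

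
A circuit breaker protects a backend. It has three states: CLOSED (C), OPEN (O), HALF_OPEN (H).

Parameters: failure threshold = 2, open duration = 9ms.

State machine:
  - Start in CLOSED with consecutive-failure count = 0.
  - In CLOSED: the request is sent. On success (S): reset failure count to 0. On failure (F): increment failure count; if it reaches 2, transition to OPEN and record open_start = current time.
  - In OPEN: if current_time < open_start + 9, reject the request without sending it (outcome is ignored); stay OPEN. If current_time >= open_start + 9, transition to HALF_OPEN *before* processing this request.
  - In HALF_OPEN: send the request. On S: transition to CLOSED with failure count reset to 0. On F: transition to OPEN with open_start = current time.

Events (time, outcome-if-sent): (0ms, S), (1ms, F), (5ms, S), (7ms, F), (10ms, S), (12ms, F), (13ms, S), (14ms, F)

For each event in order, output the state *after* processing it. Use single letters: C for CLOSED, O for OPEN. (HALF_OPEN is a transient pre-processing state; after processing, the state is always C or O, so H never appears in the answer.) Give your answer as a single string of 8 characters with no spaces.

Answer: CCCCCCCC

Derivation:
State after each event:
  event#1 t=0ms outcome=S: state=CLOSED
  event#2 t=1ms outcome=F: state=CLOSED
  event#3 t=5ms outcome=S: state=CLOSED
  event#4 t=7ms outcome=F: state=CLOSED
  event#5 t=10ms outcome=S: state=CLOSED
  event#6 t=12ms outcome=F: state=CLOSED
  event#7 t=13ms outcome=S: state=CLOSED
  event#8 t=14ms outcome=F: state=CLOSED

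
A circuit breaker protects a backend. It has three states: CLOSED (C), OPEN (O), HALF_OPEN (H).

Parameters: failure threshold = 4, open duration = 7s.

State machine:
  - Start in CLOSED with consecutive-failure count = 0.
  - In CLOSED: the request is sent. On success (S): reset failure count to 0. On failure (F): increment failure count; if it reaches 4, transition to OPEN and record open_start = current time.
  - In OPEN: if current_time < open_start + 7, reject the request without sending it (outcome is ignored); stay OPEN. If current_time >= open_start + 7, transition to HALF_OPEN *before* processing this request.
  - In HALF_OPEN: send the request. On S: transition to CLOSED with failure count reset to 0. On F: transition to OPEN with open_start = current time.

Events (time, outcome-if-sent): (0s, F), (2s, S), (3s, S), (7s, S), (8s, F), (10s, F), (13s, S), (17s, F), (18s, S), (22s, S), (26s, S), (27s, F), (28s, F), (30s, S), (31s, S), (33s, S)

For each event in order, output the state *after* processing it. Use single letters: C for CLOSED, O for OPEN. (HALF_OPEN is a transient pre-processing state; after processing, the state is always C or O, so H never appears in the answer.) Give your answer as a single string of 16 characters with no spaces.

Answer: CCCCCCCCCCCCCCCC

Derivation:
State after each event:
  event#1 t=0s outcome=F: state=CLOSED
  event#2 t=2s outcome=S: state=CLOSED
  event#3 t=3s outcome=S: state=CLOSED
  event#4 t=7s outcome=S: state=CLOSED
  event#5 t=8s outcome=F: state=CLOSED
  event#6 t=10s outcome=F: state=CLOSED
  event#7 t=13s outcome=S: state=CLOSED
  event#8 t=17s outcome=F: state=CLOSED
  event#9 t=18s outcome=S: state=CLOSED
  event#10 t=22s outcome=S: state=CLOSED
  event#11 t=26s outcome=S: state=CLOSED
  event#12 t=27s outcome=F: state=CLOSED
  event#13 t=28s outcome=F: state=CLOSED
  event#14 t=30s outcome=S: state=CLOSED
  event#15 t=31s outcome=S: state=CLOSED
  event#16 t=33s outcome=S: state=CLOSED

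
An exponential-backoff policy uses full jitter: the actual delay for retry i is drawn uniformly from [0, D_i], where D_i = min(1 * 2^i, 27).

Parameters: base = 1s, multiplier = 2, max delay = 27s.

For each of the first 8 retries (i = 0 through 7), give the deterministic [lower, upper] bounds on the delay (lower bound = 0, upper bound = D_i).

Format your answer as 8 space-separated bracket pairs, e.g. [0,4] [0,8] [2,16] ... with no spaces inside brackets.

Computing bounds per retry:
  i=0: D_i=min(1*2^0,27)=1, bounds=[0,1]
  i=1: D_i=min(1*2^1,27)=2, bounds=[0,2]
  i=2: D_i=min(1*2^2,27)=4, bounds=[0,4]
  i=3: D_i=min(1*2^3,27)=8, bounds=[0,8]
  i=4: D_i=min(1*2^4,27)=16, bounds=[0,16]
  i=5: D_i=min(1*2^5,27)=27, bounds=[0,27]
  i=6: D_i=min(1*2^6,27)=27, bounds=[0,27]
  i=7: D_i=min(1*2^7,27)=27, bounds=[0,27]

Answer: [0,1] [0,2] [0,4] [0,8] [0,16] [0,27] [0,27] [0,27]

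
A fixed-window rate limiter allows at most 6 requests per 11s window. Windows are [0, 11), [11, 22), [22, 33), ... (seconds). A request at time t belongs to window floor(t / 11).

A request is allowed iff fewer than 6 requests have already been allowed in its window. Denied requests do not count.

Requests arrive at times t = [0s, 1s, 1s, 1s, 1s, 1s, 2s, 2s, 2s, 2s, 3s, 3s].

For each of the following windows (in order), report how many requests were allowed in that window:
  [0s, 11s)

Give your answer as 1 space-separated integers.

Processing requests:
  req#1 t=0s (window 0): ALLOW
  req#2 t=1s (window 0): ALLOW
  req#3 t=1s (window 0): ALLOW
  req#4 t=1s (window 0): ALLOW
  req#5 t=1s (window 0): ALLOW
  req#6 t=1s (window 0): ALLOW
  req#7 t=2s (window 0): DENY
  req#8 t=2s (window 0): DENY
  req#9 t=2s (window 0): DENY
  req#10 t=2s (window 0): DENY
  req#11 t=3s (window 0): DENY
  req#12 t=3s (window 0): DENY

Allowed counts by window: 6

Answer: 6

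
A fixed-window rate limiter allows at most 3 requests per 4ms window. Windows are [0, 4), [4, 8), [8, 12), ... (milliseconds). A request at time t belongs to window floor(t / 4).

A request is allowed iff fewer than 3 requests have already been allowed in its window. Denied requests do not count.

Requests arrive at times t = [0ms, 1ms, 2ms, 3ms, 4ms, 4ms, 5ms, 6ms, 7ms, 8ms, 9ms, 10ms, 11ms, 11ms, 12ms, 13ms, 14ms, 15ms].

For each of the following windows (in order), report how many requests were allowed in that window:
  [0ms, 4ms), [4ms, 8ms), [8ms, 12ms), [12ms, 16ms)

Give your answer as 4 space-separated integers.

Answer: 3 3 3 3

Derivation:
Processing requests:
  req#1 t=0ms (window 0): ALLOW
  req#2 t=1ms (window 0): ALLOW
  req#3 t=2ms (window 0): ALLOW
  req#4 t=3ms (window 0): DENY
  req#5 t=4ms (window 1): ALLOW
  req#6 t=4ms (window 1): ALLOW
  req#7 t=5ms (window 1): ALLOW
  req#8 t=6ms (window 1): DENY
  req#9 t=7ms (window 1): DENY
  req#10 t=8ms (window 2): ALLOW
  req#11 t=9ms (window 2): ALLOW
  req#12 t=10ms (window 2): ALLOW
  req#13 t=11ms (window 2): DENY
  req#14 t=11ms (window 2): DENY
  req#15 t=12ms (window 3): ALLOW
  req#16 t=13ms (window 3): ALLOW
  req#17 t=14ms (window 3): ALLOW
  req#18 t=15ms (window 3): DENY

Allowed counts by window: 3 3 3 3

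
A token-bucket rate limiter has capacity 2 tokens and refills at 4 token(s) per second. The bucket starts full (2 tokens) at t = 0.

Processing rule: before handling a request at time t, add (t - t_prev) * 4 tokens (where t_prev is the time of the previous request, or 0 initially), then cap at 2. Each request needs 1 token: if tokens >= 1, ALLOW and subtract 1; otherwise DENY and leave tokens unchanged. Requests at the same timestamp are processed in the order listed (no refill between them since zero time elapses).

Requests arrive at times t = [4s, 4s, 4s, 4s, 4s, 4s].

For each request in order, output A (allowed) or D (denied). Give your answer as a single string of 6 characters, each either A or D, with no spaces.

Simulating step by step:
  req#1 t=4s: ALLOW
  req#2 t=4s: ALLOW
  req#3 t=4s: DENY
  req#4 t=4s: DENY
  req#5 t=4s: DENY
  req#6 t=4s: DENY

Answer: AADDDD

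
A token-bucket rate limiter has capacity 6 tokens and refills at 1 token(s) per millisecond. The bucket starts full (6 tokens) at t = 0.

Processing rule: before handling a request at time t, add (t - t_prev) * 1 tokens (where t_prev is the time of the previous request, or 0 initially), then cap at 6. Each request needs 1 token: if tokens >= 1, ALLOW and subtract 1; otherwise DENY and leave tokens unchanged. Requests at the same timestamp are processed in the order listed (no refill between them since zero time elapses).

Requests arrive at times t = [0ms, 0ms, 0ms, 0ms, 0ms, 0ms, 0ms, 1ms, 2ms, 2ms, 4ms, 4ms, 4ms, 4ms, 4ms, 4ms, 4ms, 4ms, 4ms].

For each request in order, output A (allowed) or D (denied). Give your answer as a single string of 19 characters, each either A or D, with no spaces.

Answer: AAAAAADAADAADDDDDDD

Derivation:
Simulating step by step:
  req#1 t=0ms: ALLOW
  req#2 t=0ms: ALLOW
  req#3 t=0ms: ALLOW
  req#4 t=0ms: ALLOW
  req#5 t=0ms: ALLOW
  req#6 t=0ms: ALLOW
  req#7 t=0ms: DENY
  req#8 t=1ms: ALLOW
  req#9 t=2ms: ALLOW
  req#10 t=2ms: DENY
  req#11 t=4ms: ALLOW
  req#12 t=4ms: ALLOW
  req#13 t=4ms: DENY
  req#14 t=4ms: DENY
  req#15 t=4ms: DENY
  req#16 t=4ms: DENY
  req#17 t=4ms: DENY
  req#18 t=4ms: DENY
  req#19 t=4ms: DENY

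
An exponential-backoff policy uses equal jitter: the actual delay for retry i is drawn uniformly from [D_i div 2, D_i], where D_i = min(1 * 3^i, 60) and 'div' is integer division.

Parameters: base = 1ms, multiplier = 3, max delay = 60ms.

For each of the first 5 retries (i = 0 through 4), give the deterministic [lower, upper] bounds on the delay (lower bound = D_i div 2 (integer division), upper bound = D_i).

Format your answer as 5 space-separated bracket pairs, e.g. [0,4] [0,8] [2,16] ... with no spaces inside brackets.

Computing bounds per retry:
  i=0: D_i=min(1*3^0,60)=1, bounds=[0,1]
  i=1: D_i=min(1*3^1,60)=3, bounds=[1,3]
  i=2: D_i=min(1*3^2,60)=9, bounds=[4,9]
  i=3: D_i=min(1*3^3,60)=27, bounds=[13,27]
  i=4: D_i=min(1*3^4,60)=60, bounds=[30,60]

Answer: [0,1] [1,3] [4,9] [13,27] [30,60]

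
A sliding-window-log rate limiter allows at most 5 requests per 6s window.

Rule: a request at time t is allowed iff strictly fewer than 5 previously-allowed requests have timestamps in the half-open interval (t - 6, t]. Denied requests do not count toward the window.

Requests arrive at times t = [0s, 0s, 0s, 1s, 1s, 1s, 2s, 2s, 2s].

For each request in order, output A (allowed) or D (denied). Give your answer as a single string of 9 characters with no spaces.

Tracking allowed requests in the window:
  req#1 t=0s: ALLOW
  req#2 t=0s: ALLOW
  req#3 t=0s: ALLOW
  req#4 t=1s: ALLOW
  req#5 t=1s: ALLOW
  req#6 t=1s: DENY
  req#7 t=2s: DENY
  req#8 t=2s: DENY
  req#9 t=2s: DENY

Answer: AAAAADDDD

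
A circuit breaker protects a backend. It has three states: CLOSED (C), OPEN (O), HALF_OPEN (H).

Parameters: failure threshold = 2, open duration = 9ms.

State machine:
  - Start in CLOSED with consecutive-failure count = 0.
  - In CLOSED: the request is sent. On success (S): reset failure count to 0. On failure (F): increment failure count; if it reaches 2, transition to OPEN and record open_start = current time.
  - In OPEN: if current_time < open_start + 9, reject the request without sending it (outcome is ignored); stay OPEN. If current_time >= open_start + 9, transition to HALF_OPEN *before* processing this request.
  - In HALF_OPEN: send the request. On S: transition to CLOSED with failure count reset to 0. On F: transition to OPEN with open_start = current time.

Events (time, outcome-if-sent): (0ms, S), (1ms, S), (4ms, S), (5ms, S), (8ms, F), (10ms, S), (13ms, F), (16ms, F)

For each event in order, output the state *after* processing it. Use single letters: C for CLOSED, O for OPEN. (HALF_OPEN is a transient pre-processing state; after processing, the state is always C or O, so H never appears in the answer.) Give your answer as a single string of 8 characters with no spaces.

State after each event:
  event#1 t=0ms outcome=S: state=CLOSED
  event#2 t=1ms outcome=S: state=CLOSED
  event#3 t=4ms outcome=S: state=CLOSED
  event#4 t=5ms outcome=S: state=CLOSED
  event#5 t=8ms outcome=F: state=CLOSED
  event#6 t=10ms outcome=S: state=CLOSED
  event#7 t=13ms outcome=F: state=CLOSED
  event#8 t=16ms outcome=F: state=OPEN

Answer: CCCCCCCO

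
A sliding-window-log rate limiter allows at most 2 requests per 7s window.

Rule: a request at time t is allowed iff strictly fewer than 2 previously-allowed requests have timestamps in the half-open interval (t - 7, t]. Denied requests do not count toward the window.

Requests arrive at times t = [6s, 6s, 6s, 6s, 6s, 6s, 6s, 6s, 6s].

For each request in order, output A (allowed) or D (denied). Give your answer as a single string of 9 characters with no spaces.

Tracking allowed requests in the window:
  req#1 t=6s: ALLOW
  req#2 t=6s: ALLOW
  req#3 t=6s: DENY
  req#4 t=6s: DENY
  req#5 t=6s: DENY
  req#6 t=6s: DENY
  req#7 t=6s: DENY
  req#8 t=6s: DENY
  req#9 t=6s: DENY

Answer: AADDDDDDD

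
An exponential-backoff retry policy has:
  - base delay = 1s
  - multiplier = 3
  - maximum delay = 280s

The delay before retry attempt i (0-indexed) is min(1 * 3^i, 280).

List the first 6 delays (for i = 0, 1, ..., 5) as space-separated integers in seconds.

Computing each delay:
  i=0: min(1*3^0, 280) = 1
  i=1: min(1*3^1, 280) = 3
  i=2: min(1*3^2, 280) = 9
  i=3: min(1*3^3, 280) = 27
  i=4: min(1*3^4, 280) = 81
  i=5: min(1*3^5, 280) = 243

Answer: 1 3 9 27 81 243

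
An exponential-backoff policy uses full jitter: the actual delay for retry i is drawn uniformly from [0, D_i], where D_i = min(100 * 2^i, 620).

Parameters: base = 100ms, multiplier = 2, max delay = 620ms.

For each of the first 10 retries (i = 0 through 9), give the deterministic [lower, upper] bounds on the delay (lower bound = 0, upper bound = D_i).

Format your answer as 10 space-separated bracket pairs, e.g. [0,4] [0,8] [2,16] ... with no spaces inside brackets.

Answer: [0,100] [0,200] [0,400] [0,620] [0,620] [0,620] [0,620] [0,620] [0,620] [0,620]

Derivation:
Computing bounds per retry:
  i=0: D_i=min(100*2^0,620)=100, bounds=[0,100]
  i=1: D_i=min(100*2^1,620)=200, bounds=[0,200]
  i=2: D_i=min(100*2^2,620)=400, bounds=[0,400]
  i=3: D_i=min(100*2^3,620)=620, bounds=[0,620]
  i=4: D_i=min(100*2^4,620)=620, bounds=[0,620]
  i=5: D_i=min(100*2^5,620)=620, bounds=[0,620]
  i=6: D_i=min(100*2^6,620)=620, bounds=[0,620]
  i=7: D_i=min(100*2^7,620)=620, bounds=[0,620]
  i=8: D_i=min(100*2^8,620)=620, bounds=[0,620]
  i=9: D_i=min(100*2^9,620)=620, bounds=[0,620]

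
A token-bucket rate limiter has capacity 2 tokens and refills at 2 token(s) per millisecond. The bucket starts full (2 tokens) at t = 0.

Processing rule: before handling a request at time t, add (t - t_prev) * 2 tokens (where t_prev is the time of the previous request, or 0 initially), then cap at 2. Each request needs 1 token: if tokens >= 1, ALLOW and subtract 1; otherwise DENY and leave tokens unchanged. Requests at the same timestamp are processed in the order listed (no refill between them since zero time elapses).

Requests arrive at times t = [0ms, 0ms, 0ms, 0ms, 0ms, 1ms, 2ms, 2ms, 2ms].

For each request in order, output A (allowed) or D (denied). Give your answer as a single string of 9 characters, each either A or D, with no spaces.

Answer: AADDDAAAD

Derivation:
Simulating step by step:
  req#1 t=0ms: ALLOW
  req#2 t=0ms: ALLOW
  req#3 t=0ms: DENY
  req#4 t=0ms: DENY
  req#5 t=0ms: DENY
  req#6 t=1ms: ALLOW
  req#7 t=2ms: ALLOW
  req#8 t=2ms: ALLOW
  req#9 t=2ms: DENY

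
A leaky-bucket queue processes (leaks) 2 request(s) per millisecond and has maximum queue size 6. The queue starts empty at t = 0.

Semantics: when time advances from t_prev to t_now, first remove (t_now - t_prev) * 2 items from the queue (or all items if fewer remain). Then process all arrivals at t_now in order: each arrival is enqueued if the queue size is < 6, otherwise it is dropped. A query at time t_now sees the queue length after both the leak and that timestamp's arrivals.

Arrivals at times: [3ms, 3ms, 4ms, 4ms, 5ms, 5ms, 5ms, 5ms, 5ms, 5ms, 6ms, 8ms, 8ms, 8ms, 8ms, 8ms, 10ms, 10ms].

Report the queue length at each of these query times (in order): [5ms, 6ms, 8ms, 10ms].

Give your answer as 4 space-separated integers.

Answer: 6 5 6 4

Derivation:
Queue lengths at query times:
  query t=5ms: backlog = 6
  query t=6ms: backlog = 5
  query t=8ms: backlog = 6
  query t=10ms: backlog = 4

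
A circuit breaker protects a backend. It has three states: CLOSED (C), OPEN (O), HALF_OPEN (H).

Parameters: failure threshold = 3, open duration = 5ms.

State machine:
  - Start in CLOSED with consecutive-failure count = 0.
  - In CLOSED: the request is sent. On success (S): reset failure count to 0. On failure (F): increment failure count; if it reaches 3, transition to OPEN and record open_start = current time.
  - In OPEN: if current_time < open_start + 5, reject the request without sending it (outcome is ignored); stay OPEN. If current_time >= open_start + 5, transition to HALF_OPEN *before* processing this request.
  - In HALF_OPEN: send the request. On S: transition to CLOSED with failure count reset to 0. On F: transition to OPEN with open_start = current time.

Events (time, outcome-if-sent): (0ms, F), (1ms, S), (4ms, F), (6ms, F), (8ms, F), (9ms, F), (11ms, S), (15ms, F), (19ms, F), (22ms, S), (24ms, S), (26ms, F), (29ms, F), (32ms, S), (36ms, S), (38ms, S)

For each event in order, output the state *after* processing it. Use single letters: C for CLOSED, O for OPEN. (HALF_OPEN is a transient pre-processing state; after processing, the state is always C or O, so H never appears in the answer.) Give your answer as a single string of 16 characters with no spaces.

State after each event:
  event#1 t=0ms outcome=F: state=CLOSED
  event#2 t=1ms outcome=S: state=CLOSED
  event#3 t=4ms outcome=F: state=CLOSED
  event#4 t=6ms outcome=F: state=CLOSED
  event#5 t=8ms outcome=F: state=OPEN
  event#6 t=9ms outcome=F: state=OPEN
  event#7 t=11ms outcome=S: state=OPEN
  event#8 t=15ms outcome=F: state=OPEN
  event#9 t=19ms outcome=F: state=OPEN
  event#10 t=22ms outcome=S: state=CLOSED
  event#11 t=24ms outcome=S: state=CLOSED
  event#12 t=26ms outcome=F: state=CLOSED
  event#13 t=29ms outcome=F: state=CLOSED
  event#14 t=32ms outcome=S: state=CLOSED
  event#15 t=36ms outcome=S: state=CLOSED
  event#16 t=38ms outcome=S: state=CLOSED

Answer: CCCCOOOOOCCCCCCC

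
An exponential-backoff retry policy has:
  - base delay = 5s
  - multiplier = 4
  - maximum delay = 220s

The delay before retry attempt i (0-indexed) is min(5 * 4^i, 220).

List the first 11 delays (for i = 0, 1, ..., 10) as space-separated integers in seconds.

Computing each delay:
  i=0: min(5*4^0, 220) = 5
  i=1: min(5*4^1, 220) = 20
  i=2: min(5*4^2, 220) = 80
  i=3: min(5*4^3, 220) = 220
  i=4: min(5*4^4, 220) = 220
  i=5: min(5*4^5, 220) = 220
  i=6: min(5*4^6, 220) = 220
  i=7: min(5*4^7, 220) = 220
  i=8: min(5*4^8, 220) = 220
  i=9: min(5*4^9, 220) = 220
  i=10: min(5*4^10, 220) = 220

Answer: 5 20 80 220 220 220 220 220 220 220 220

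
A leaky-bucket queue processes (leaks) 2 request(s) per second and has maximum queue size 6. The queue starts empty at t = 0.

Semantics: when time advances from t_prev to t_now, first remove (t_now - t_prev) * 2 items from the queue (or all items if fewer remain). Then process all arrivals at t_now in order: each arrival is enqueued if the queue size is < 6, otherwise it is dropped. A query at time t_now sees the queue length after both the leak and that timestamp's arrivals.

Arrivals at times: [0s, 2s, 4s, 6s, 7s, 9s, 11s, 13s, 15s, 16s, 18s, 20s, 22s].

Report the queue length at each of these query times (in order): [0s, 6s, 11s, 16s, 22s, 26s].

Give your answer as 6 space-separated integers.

Answer: 1 1 1 1 1 0

Derivation:
Queue lengths at query times:
  query t=0s: backlog = 1
  query t=6s: backlog = 1
  query t=11s: backlog = 1
  query t=16s: backlog = 1
  query t=22s: backlog = 1
  query t=26s: backlog = 0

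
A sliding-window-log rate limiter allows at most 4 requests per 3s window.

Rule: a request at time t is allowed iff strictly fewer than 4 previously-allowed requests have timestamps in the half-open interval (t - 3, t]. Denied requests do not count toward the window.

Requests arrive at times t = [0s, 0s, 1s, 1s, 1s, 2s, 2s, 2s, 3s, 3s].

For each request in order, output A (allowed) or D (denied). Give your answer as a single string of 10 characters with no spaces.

Answer: AAAADDDDAA

Derivation:
Tracking allowed requests in the window:
  req#1 t=0s: ALLOW
  req#2 t=0s: ALLOW
  req#3 t=1s: ALLOW
  req#4 t=1s: ALLOW
  req#5 t=1s: DENY
  req#6 t=2s: DENY
  req#7 t=2s: DENY
  req#8 t=2s: DENY
  req#9 t=3s: ALLOW
  req#10 t=3s: ALLOW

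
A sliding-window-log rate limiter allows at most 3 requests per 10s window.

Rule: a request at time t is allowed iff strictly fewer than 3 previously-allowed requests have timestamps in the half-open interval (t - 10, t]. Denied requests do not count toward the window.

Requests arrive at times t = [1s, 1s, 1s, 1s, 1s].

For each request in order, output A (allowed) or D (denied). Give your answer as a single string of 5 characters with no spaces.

Answer: AAADD

Derivation:
Tracking allowed requests in the window:
  req#1 t=1s: ALLOW
  req#2 t=1s: ALLOW
  req#3 t=1s: ALLOW
  req#4 t=1s: DENY
  req#5 t=1s: DENY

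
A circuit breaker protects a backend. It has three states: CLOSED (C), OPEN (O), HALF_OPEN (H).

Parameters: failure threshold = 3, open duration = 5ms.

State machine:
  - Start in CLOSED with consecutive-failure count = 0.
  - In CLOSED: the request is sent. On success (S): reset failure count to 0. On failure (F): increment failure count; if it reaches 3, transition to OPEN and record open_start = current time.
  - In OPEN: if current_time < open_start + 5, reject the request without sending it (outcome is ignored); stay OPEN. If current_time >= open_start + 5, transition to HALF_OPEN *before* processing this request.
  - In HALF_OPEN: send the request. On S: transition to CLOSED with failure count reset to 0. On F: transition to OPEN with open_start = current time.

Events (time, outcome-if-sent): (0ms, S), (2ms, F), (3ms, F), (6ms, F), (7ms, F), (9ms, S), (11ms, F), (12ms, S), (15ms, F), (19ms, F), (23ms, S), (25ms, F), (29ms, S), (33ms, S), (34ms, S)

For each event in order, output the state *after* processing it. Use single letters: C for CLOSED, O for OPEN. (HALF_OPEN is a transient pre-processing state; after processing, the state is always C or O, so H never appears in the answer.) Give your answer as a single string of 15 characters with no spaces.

State after each event:
  event#1 t=0ms outcome=S: state=CLOSED
  event#2 t=2ms outcome=F: state=CLOSED
  event#3 t=3ms outcome=F: state=CLOSED
  event#4 t=6ms outcome=F: state=OPEN
  event#5 t=7ms outcome=F: state=OPEN
  event#6 t=9ms outcome=S: state=OPEN
  event#7 t=11ms outcome=F: state=OPEN
  event#8 t=12ms outcome=S: state=OPEN
  event#9 t=15ms outcome=F: state=OPEN
  event#10 t=19ms outcome=F: state=OPEN
  event#11 t=23ms outcome=S: state=OPEN
  event#12 t=25ms outcome=F: state=OPEN
  event#13 t=29ms outcome=S: state=OPEN
  event#14 t=33ms outcome=S: state=CLOSED
  event#15 t=34ms outcome=S: state=CLOSED

Answer: CCCOOOOOOOOOOCC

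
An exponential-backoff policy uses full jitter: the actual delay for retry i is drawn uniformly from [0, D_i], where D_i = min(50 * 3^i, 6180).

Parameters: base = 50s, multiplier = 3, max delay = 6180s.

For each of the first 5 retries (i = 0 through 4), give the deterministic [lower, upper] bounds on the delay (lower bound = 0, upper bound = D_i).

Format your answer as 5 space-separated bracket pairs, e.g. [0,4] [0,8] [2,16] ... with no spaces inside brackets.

Answer: [0,50] [0,150] [0,450] [0,1350] [0,4050]

Derivation:
Computing bounds per retry:
  i=0: D_i=min(50*3^0,6180)=50, bounds=[0,50]
  i=1: D_i=min(50*3^1,6180)=150, bounds=[0,150]
  i=2: D_i=min(50*3^2,6180)=450, bounds=[0,450]
  i=3: D_i=min(50*3^3,6180)=1350, bounds=[0,1350]
  i=4: D_i=min(50*3^4,6180)=4050, bounds=[0,4050]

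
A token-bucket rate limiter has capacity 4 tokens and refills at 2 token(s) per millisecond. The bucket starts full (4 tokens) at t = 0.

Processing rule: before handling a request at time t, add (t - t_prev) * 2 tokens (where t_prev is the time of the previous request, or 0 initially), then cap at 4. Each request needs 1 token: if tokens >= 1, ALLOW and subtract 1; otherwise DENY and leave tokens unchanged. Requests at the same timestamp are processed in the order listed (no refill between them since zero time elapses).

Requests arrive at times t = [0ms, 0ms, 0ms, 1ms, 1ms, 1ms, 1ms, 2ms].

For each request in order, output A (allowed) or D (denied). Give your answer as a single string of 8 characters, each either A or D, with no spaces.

Simulating step by step:
  req#1 t=0ms: ALLOW
  req#2 t=0ms: ALLOW
  req#3 t=0ms: ALLOW
  req#4 t=1ms: ALLOW
  req#5 t=1ms: ALLOW
  req#6 t=1ms: ALLOW
  req#7 t=1ms: DENY
  req#8 t=2ms: ALLOW

Answer: AAAAAADA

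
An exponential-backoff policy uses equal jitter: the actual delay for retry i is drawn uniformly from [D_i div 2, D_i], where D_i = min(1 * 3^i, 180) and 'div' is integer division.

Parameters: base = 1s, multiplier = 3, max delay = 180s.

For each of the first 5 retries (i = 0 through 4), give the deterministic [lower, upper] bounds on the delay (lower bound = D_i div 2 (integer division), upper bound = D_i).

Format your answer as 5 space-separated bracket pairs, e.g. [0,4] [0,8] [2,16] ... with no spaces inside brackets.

Computing bounds per retry:
  i=0: D_i=min(1*3^0,180)=1, bounds=[0,1]
  i=1: D_i=min(1*3^1,180)=3, bounds=[1,3]
  i=2: D_i=min(1*3^2,180)=9, bounds=[4,9]
  i=3: D_i=min(1*3^3,180)=27, bounds=[13,27]
  i=4: D_i=min(1*3^4,180)=81, bounds=[40,81]

Answer: [0,1] [1,3] [4,9] [13,27] [40,81]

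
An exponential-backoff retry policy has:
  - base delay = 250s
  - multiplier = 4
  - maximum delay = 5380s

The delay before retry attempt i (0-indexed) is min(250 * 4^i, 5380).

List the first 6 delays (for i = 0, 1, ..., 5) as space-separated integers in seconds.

Computing each delay:
  i=0: min(250*4^0, 5380) = 250
  i=1: min(250*4^1, 5380) = 1000
  i=2: min(250*4^2, 5380) = 4000
  i=3: min(250*4^3, 5380) = 5380
  i=4: min(250*4^4, 5380) = 5380
  i=5: min(250*4^5, 5380) = 5380

Answer: 250 1000 4000 5380 5380 5380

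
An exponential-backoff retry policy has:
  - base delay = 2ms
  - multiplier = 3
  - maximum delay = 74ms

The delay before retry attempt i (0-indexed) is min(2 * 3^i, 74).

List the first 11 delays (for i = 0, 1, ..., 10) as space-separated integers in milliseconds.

Answer: 2 6 18 54 74 74 74 74 74 74 74

Derivation:
Computing each delay:
  i=0: min(2*3^0, 74) = 2
  i=1: min(2*3^1, 74) = 6
  i=2: min(2*3^2, 74) = 18
  i=3: min(2*3^3, 74) = 54
  i=4: min(2*3^4, 74) = 74
  i=5: min(2*3^5, 74) = 74
  i=6: min(2*3^6, 74) = 74
  i=7: min(2*3^7, 74) = 74
  i=8: min(2*3^8, 74) = 74
  i=9: min(2*3^9, 74) = 74
  i=10: min(2*3^10, 74) = 74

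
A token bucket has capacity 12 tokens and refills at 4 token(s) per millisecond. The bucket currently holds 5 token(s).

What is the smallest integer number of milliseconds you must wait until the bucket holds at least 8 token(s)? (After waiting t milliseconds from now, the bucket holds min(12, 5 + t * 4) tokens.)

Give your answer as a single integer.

Need 5 + t * 4 >= 8, so t >= 3/4.
Smallest integer t = ceil(3/4) = 1.

Answer: 1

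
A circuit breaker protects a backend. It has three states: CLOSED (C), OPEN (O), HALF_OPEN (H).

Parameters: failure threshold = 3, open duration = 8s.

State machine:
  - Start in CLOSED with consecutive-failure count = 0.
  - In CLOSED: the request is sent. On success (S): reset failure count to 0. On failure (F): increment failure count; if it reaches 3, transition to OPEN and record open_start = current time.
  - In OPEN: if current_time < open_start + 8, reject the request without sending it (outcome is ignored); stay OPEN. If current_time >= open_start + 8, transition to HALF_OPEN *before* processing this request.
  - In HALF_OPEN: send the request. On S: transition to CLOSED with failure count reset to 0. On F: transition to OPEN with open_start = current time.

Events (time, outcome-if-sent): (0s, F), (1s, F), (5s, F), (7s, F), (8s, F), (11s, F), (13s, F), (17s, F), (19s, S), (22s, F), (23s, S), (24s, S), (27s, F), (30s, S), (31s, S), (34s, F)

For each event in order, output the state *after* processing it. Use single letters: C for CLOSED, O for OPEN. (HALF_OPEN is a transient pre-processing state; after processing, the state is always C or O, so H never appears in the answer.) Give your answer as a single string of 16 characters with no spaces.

Answer: CCOOOOOOOOOOOCCC

Derivation:
State after each event:
  event#1 t=0s outcome=F: state=CLOSED
  event#2 t=1s outcome=F: state=CLOSED
  event#3 t=5s outcome=F: state=OPEN
  event#4 t=7s outcome=F: state=OPEN
  event#5 t=8s outcome=F: state=OPEN
  event#6 t=11s outcome=F: state=OPEN
  event#7 t=13s outcome=F: state=OPEN
  event#8 t=17s outcome=F: state=OPEN
  event#9 t=19s outcome=S: state=OPEN
  event#10 t=22s outcome=F: state=OPEN
  event#11 t=23s outcome=S: state=OPEN
  event#12 t=24s outcome=S: state=OPEN
  event#13 t=27s outcome=F: state=OPEN
  event#14 t=30s outcome=S: state=CLOSED
  event#15 t=31s outcome=S: state=CLOSED
  event#16 t=34s outcome=F: state=CLOSED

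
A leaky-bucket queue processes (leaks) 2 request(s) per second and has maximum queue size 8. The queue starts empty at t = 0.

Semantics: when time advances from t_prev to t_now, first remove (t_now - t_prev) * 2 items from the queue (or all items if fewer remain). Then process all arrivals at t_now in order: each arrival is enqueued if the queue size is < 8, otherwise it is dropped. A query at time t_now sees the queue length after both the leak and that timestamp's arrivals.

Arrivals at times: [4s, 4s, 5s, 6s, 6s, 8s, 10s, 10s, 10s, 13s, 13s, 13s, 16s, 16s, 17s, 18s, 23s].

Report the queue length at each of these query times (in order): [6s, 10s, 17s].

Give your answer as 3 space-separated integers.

Queue lengths at query times:
  query t=6s: backlog = 2
  query t=10s: backlog = 3
  query t=17s: backlog = 1

Answer: 2 3 1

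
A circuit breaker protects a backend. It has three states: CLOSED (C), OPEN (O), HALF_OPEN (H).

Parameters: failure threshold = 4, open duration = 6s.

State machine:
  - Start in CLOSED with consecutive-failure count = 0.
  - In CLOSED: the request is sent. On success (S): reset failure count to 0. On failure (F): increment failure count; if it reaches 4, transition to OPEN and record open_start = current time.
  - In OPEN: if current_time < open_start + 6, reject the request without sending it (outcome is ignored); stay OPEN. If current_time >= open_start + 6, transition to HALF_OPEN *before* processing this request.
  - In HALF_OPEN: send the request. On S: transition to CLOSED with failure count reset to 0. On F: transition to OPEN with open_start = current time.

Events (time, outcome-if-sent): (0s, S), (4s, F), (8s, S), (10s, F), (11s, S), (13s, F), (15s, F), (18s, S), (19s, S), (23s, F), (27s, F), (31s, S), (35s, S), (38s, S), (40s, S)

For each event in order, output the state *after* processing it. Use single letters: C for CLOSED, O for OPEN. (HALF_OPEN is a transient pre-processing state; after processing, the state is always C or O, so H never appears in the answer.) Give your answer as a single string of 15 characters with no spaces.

State after each event:
  event#1 t=0s outcome=S: state=CLOSED
  event#2 t=4s outcome=F: state=CLOSED
  event#3 t=8s outcome=S: state=CLOSED
  event#4 t=10s outcome=F: state=CLOSED
  event#5 t=11s outcome=S: state=CLOSED
  event#6 t=13s outcome=F: state=CLOSED
  event#7 t=15s outcome=F: state=CLOSED
  event#8 t=18s outcome=S: state=CLOSED
  event#9 t=19s outcome=S: state=CLOSED
  event#10 t=23s outcome=F: state=CLOSED
  event#11 t=27s outcome=F: state=CLOSED
  event#12 t=31s outcome=S: state=CLOSED
  event#13 t=35s outcome=S: state=CLOSED
  event#14 t=38s outcome=S: state=CLOSED
  event#15 t=40s outcome=S: state=CLOSED

Answer: CCCCCCCCCCCCCCC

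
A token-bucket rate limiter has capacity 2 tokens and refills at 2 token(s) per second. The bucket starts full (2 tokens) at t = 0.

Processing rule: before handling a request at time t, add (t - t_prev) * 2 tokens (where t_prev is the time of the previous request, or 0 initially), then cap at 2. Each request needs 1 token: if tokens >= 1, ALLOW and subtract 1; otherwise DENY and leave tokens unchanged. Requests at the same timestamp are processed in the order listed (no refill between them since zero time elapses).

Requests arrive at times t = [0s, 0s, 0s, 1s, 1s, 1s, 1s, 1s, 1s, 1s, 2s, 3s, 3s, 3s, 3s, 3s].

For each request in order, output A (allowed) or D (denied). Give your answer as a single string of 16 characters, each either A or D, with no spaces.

Answer: AADAADDDDDAAADDD

Derivation:
Simulating step by step:
  req#1 t=0s: ALLOW
  req#2 t=0s: ALLOW
  req#3 t=0s: DENY
  req#4 t=1s: ALLOW
  req#5 t=1s: ALLOW
  req#6 t=1s: DENY
  req#7 t=1s: DENY
  req#8 t=1s: DENY
  req#9 t=1s: DENY
  req#10 t=1s: DENY
  req#11 t=2s: ALLOW
  req#12 t=3s: ALLOW
  req#13 t=3s: ALLOW
  req#14 t=3s: DENY
  req#15 t=3s: DENY
  req#16 t=3s: DENY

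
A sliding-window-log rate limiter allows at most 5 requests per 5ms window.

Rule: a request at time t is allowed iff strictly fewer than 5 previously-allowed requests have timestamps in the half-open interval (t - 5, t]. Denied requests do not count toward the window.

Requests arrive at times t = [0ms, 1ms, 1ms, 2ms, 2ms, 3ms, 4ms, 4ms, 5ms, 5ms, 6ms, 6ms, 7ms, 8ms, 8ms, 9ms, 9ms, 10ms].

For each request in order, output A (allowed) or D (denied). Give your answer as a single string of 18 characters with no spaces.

Answer: AAAAADDDADAAAADDDA

Derivation:
Tracking allowed requests in the window:
  req#1 t=0ms: ALLOW
  req#2 t=1ms: ALLOW
  req#3 t=1ms: ALLOW
  req#4 t=2ms: ALLOW
  req#5 t=2ms: ALLOW
  req#6 t=3ms: DENY
  req#7 t=4ms: DENY
  req#8 t=4ms: DENY
  req#9 t=5ms: ALLOW
  req#10 t=5ms: DENY
  req#11 t=6ms: ALLOW
  req#12 t=6ms: ALLOW
  req#13 t=7ms: ALLOW
  req#14 t=8ms: ALLOW
  req#15 t=8ms: DENY
  req#16 t=9ms: DENY
  req#17 t=9ms: DENY
  req#18 t=10ms: ALLOW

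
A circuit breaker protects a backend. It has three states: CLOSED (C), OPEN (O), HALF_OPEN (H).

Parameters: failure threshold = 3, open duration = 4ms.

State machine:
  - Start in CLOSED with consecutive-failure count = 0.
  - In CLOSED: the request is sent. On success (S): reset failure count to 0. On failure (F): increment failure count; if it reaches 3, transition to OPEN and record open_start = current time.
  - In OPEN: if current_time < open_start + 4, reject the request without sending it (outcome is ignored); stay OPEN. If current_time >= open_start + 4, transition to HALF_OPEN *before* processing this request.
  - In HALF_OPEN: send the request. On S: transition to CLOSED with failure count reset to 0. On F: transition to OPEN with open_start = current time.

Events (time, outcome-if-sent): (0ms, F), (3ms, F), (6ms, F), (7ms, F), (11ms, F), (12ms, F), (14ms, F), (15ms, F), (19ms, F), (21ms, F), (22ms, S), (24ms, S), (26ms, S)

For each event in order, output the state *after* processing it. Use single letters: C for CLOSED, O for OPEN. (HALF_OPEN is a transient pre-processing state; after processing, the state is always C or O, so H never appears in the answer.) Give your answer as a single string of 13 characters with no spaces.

Answer: CCOOOOOOOOOCC

Derivation:
State after each event:
  event#1 t=0ms outcome=F: state=CLOSED
  event#2 t=3ms outcome=F: state=CLOSED
  event#3 t=6ms outcome=F: state=OPEN
  event#4 t=7ms outcome=F: state=OPEN
  event#5 t=11ms outcome=F: state=OPEN
  event#6 t=12ms outcome=F: state=OPEN
  event#7 t=14ms outcome=F: state=OPEN
  event#8 t=15ms outcome=F: state=OPEN
  event#9 t=19ms outcome=F: state=OPEN
  event#10 t=21ms outcome=F: state=OPEN
  event#11 t=22ms outcome=S: state=OPEN
  event#12 t=24ms outcome=S: state=CLOSED
  event#13 t=26ms outcome=S: state=CLOSED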